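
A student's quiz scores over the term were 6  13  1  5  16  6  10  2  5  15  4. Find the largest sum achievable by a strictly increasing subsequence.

37

Let S[i] be the best sum of a strictly increasing subsequence ending at i:
i:      1  2  3  4  5  6  7  8  9 10 11
a[i]:   6 13  1  5 16  6 10  2  5 15  4
S:      6 19  1  6 35 12 22  3  8 37  7
Maximum is 37 (e.g. 1 + 5 + 6 + 10 + 15).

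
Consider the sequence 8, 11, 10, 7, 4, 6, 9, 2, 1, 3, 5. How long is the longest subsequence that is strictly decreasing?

6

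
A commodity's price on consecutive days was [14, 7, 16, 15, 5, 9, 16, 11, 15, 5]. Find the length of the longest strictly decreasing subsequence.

4

Negate each value so 'decreasing' becomes 'increasing', then run patience tails on the negated sequence:
-14 → extends → [-14]
-7 → extends → [-14, -7]
-16 → replaces -14 → [-16, -7]
-15 → replaces -7 → [-16, -15]
-5 → extends → [-16, -15, -5]
-9 → replaces -5 → [-16, -15, -9]
-16 → already a tail → [-16, -15, -9]
-11 → replaces -9 → [-16, -15, -11]
-15 → already a tail → [-16, -15, -11]
-5 → extends → [-16, -15, -11, -5]
Four tails, so the longest strictly decreasing subsequence of the original has length 4.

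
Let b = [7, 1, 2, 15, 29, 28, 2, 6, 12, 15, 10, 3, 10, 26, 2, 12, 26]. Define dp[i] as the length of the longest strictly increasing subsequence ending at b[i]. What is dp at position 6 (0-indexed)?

2

dp[i] = 1 + max{dp[j] : j<i, b[j]<b[i]} (or 1 if no such j):
i:      0  1  2  3  4  5  6  7  8  9 10 11 12 13 14 15 16
b[i]:   7  1  2 15 29 28  2  6 12 15 10  3 10 26  2 12 26
dp:     1  1  2  3  4  4  2  3  4  5  4  3  4  6  2  5  6
At index 6 the value is 2.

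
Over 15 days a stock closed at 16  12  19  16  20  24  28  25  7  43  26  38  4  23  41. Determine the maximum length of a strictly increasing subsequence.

Track the smallest tail for each achievable length (strict):
16 → extends → [16]
12 → replaces 16 → [12]
19 → extends → [12, 19]
16 → replaces 19 → [12, 16]
20 → extends → [12, 16, 20]
24 → extends → [12, 16, 20, 24]
28 → extends → [12, 16, 20, 24, 28]
25 → replaces 28 → [12, 16, 20, 24, 25]
7 → replaces 12 → [7, 16, 20, 24, 25]
43 → extends → [7, 16, 20, 24, 25, 43]
26 → replaces 43 → [7, 16, 20, 24, 25, 26]
38 → extends → [7, 16, 20, 24, 25, 26, 38]
4 → replaces 7 → [4, 16, 20, 24, 25, 26, 38]
23 → replaces 24 → [4, 16, 20, 23, 25, 26, 38]
41 → extends → [4, 16, 20, 23, 25, 26, 38, 41]
Eight tails, so the longest strictly increasing subsequence has length 8 (e.g. 16, 19, 20, 24, 25, 26, 38, 41).

8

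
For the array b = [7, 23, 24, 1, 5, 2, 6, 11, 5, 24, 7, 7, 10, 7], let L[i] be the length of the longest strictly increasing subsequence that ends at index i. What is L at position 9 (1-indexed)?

3

dp[i] = 1 + max{dp[j] : j<i, b[j]<b[i]} (or 1 if no such j):
i:      1  2  3  4  5  6  7  8  9 10 11 12 13 14
b[i]:   7 23 24  1  5  2  6 11  5 24  7  7 10  7
dp:     1  2  3  1  2  2  3  4  3  5  4  4  5  4
At index 9 the value is 3.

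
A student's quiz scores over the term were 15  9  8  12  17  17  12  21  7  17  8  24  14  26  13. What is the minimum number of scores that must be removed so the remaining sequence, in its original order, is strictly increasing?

9

Fewest deletions = n − (longest strictly increasing subsequence).
Patience tails:
15 → extends → [15]
9 → replaces 15 → [9]
8 → replaces 9 → [8]
12 → extends → [8, 12]
17 → extends → [8, 12, 17]
17 → already a tail → [8, 12, 17]
12 → already a tail → [8, 12, 17]
21 → extends → [8, 12, 17, 21]
7 → replaces 8 → [7, 12, 17, 21]
17 → already a tail → [7, 12, 17, 21]
8 → replaces 12 → [7, 8, 17, 21]
24 → extends → [7, 8, 17, 21, 24]
14 → replaces 17 → [7, 8, 14, 21, 24]
26 → extends → [7, 8, 14, 21, 24, 26]
13 → replaces 14 → [7, 8, 13, 21, 24, 26]
Longest strictly increasing subsequence has length 6, so deletions = 15 − 6 = 9.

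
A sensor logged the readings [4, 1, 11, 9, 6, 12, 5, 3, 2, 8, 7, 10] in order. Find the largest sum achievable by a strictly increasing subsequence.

28

Let S[i] be the best sum of a strictly increasing subsequence ending at i:
i:      1  2  3  4  5  6  7  8  9 10 11 12
a[i]:   4  1 11  9  6 12  5  3  2  8  7 10
S:      4  1 15 13 10 27  9  4  3 18 17 28
Maximum is 28 (e.g. 4 + 6 + 8 + 10).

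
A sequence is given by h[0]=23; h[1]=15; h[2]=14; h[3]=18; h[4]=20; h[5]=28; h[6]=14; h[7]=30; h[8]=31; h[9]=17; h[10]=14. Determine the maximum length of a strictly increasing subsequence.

6

Let dp[i] be the length of the longest such subsequence ending at index i:
i:      0  1  2  3  4  5  6  7  8  9 10
h[i]:  23 15 14 18 20 28 14 30 31 17 14
dp:     1  1  1  2  3  4  1  5  6  2  1
Maximum dp value is 6.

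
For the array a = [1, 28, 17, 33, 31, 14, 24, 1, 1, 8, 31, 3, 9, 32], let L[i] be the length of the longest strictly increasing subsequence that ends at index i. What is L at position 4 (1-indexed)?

dp[i] = 1 + max{dp[j] : j<i, a[j]<a[i]} (or 1 if no such j):
i:      1  2  3  4  5  6  7  8  9 10 11 12 13 14
a[i]:   1 28 17 33 31 14 24  1  1  8 31  3  9 32
dp:     1  2  2  3  3  2  3  1  1  2  4  2  3  5
At index 4 the value is 3.

3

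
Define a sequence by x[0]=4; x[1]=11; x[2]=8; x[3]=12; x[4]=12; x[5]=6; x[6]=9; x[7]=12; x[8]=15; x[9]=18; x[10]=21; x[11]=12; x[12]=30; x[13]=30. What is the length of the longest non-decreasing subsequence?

Track the smallest tail for each achievable length (allowing ties):
4 → extends → [4]
11 → extends → [4, 11]
8 → replaces 11 → [4, 8]
12 → extends → [4, 8, 12]
12 → extends → [4, 8, 12, 12]
6 → replaces 8 → [4, 6, 12, 12]
9 → replaces 12 → [4, 6, 9, 12]
12 → extends → [4, 6, 9, 12, 12]
15 → extends → [4, 6, 9, 12, 12, 15]
18 → extends → [4, 6, 9, 12, 12, 15, 18]
21 → extends → [4, 6, 9, 12, 12, 15, 18, 21]
12 → replaces 15 → [4, 6, 9, 12, 12, 12, 18, 21]
30 → extends → [4, 6, 9, 12, 12, 12, 18, 21, 30]
30 → extends → [4, 6, 9, 12, 12, 12, 18, 21, 30, 30]
Ten tails, so the longest non-decreasing subsequence has length 10 (e.g. 4, 11, 12, 12, 12, 15, 18, 21, 30, 30).

10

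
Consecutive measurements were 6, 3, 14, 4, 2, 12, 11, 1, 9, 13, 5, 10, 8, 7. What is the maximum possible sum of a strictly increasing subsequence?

Let S[i] be the best sum of a strictly increasing subsequence ending at i:
i:      1  2  3  4  5  6  7  8  9 10 11 12 13 14
a[i]:   6  3 14  4  2 12 11  1  9 13  5 10  8  7
S:      6  3 20  7  2 19 18  1 16 32 12 26 20 19
Maximum is 32 (e.g. 3 + 4 + 12 + 13).

32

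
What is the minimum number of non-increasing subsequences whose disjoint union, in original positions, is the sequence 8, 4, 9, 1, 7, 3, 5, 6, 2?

Place each on the leftmost legal pile:
8 → new pile 1 (tops now [8])
4 → pile 1 (tops now [4])
9 → new pile 2 (tops now [4, 9])
1 → pile 1 (tops now [1, 9])
7 → pile 2 (tops now [1, 7])
3 → pile 2 (tops now [1, 3])
5 → new pile 3 (tops now [1, 3, 5])
6 → new pile 4 (tops now [1, 3, 5, 6])
2 → pile 2 (tops now [1, 2, 5, 6])
Four piles.

4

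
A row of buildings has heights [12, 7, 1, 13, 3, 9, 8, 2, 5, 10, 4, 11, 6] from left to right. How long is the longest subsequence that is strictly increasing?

Track the smallest tail for each achievable length (strict):
12 → extends → [12]
7 → replaces 12 → [7]
1 → replaces 7 → [1]
13 → extends → [1, 13]
3 → replaces 13 → [1, 3]
9 → extends → [1, 3, 9]
8 → replaces 9 → [1, 3, 8]
2 → replaces 3 → [1, 2, 8]
5 → replaces 8 → [1, 2, 5]
10 → extends → [1, 2, 5, 10]
4 → replaces 5 → [1, 2, 4, 10]
11 → extends → [1, 2, 4, 10, 11]
6 → replaces 10 → [1, 2, 4, 6, 11]
Five tails, so the longest strictly increasing subsequence has length 5 (e.g. 1, 3, 9, 10, 11).

5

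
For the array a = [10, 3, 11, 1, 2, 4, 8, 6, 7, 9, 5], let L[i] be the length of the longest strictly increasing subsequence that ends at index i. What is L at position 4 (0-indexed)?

2

dp[i] = 1 + max{dp[j] : j<i, a[j]<a[i]} (or 1 if no such j):
i:      0  1  2  3  4  5  6  7  8  9 10
a[i]:  10  3 11  1  2  4  8  6  7  9  5
dp:     1  1  2  1  2  3  4  4  5  6  4
At index 4 the value is 2.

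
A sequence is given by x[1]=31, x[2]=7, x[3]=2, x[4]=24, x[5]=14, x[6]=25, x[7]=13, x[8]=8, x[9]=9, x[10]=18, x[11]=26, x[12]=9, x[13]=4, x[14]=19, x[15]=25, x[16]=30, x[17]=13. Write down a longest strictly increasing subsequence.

7, 8, 9, 18, 19, 25, 30

Patience tails give the LIS length; then backtrack through the dp parents:
31 → extends → [31]
7 → replaces 31 → [7]
2 → replaces 7 → [2]
24 → extends → [2, 24]
14 → replaces 24 → [2, 14]
25 → extends → [2, 14, 25]
13 → replaces 14 → [2, 13, 25]
8 → replaces 13 → [2, 8, 25]
9 → replaces 25 → [2, 8, 9]
18 → extends → [2, 8, 9, 18]
26 → extends → [2, 8, 9, 18, 26]
9 → already a tail → [2, 8, 9, 18, 26]
4 → replaces 8 → [2, 4, 9, 18, 26]
19 → replaces 26 → [2, 4, 9, 18, 19]
25 → extends → [2, 4, 9, 18, 19, 25]
30 → extends → [2, 4, 9, 18, 19, 25, 30]
13 → replaces 18 → [2, 4, 9, 13, 19, 25, 30]
Length 7; one witness is 7, 8, 9, 18, 19, 25, 30.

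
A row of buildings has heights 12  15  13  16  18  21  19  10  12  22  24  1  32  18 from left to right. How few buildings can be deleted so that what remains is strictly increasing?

Fewest deletions = n − (longest strictly increasing subsequence).
i:      1  2  3  4  5  6  7  8  9 10 11 12 13 14
a[i]:  12 15 13 16 18 21 19 10 12 22 24  1 32 18
dp:     1  2  2  3  4  5  5  1  2  6  7  1  8  4
max dp = 8, so deletions = 14 − 8 = 6.

6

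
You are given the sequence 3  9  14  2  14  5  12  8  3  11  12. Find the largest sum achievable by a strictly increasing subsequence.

39

Let S[i] be the best sum of a strictly increasing subsequence ending at i:
i:      1  2  3  4  5  6  7  8  9 10 11
a[i]:   3  9 14  2 14  5 12  8  3 11 12
S:      3 12 26  2 26  8 24 16  5 27 39
Maximum is 39 (e.g. 3 + 5 + 8 + 11 + 12).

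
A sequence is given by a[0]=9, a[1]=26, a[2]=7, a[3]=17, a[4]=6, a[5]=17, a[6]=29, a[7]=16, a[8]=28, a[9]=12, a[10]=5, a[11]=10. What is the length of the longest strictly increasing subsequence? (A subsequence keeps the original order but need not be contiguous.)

Track the smallest tail for each achievable length (strict):
9 → extends → [9]
26 → extends → [9, 26]
7 → replaces 9 → [7, 26]
17 → replaces 26 → [7, 17]
6 → replaces 7 → [6, 17]
17 → already a tail → [6, 17]
29 → extends → [6, 17, 29]
16 → replaces 17 → [6, 16, 29]
28 → replaces 29 → [6, 16, 28]
12 → replaces 16 → [6, 12, 28]
5 → replaces 6 → [5, 12, 28]
10 → replaces 12 → [5, 10, 28]
Three tails, so the longest strictly increasing subsequence has length 3 (e.g. 9, 26, 29).

3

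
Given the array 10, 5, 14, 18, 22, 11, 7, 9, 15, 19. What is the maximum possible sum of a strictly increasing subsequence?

Let S[i] be the best sum of a strictly increasing subsequence ending at i:
i:      1  2  3  4  5  6  7  8  9 10
a[i]:  10  5 14 18 22 11  7  9 15 19
S:     10  5 24 42 64 21 12 21 39 61
Maximum is 64 (e.g. 10 + 14 + 18 + 22).

64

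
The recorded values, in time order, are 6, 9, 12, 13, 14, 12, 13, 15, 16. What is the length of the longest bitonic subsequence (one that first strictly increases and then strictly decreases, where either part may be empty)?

inc[i] = longest strictly increasing subsequence ending at i; dec[i] = longest strictly decreasing subsequence starting at i:
i:      1  2  3  4  5  6  7  8  9
a[i]:   6  9 12 13 14 12 13 15 16
inc:    1  2  3  4  5  3  4  6  7
dec:    1  1  1  2  2  1  1  1  1
Best peak at i=9 (value 16): inc=7, dec=1, length 7+1−1 = 7.

7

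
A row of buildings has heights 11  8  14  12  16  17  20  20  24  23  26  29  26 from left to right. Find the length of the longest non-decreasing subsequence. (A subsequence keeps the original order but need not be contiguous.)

Let dp[i] be the length of the longest such subsequence ending at index i:
i:      1  2  3  4  5  6  7  8  9 10 11 12 13
a[i]:  11  8 14 12 16 17 20 20 24 23 26 29 26
dp:     1  1  2  2  3  4  5  6  7  7  8  9  9
Maximum dp value is 9.

9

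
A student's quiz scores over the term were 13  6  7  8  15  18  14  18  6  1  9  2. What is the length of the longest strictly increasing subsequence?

5

Track the smallest tail for each achievable length (strict):
13 → extends → [13]
6 → replaces 13 → [6]
7 → extends → [6, 7]
8 → extends → [6, 7, 8]
15 → extends → [6, 7, 8, 15]
18 → extends → [6, 7, 8, 15, 18]
14 → replaces 15 → [6, 7, 8, 14, 18]
18 → already a tail → [6, 7, 8, 14, 18]
6 → already a tail → [6, 7, 8, 14, 18]
1 → replaces 6 → [1, 7, 8, 14, 18]
9 → replaces 14 → [1, 7, 8, 9, 18]
2 → replaces 7 → [1, 2, 8, 9, 18]
Five tails, so the longest strictly increasing subsequence has length 5 (e.g. 6, 7, 8, 15, 18).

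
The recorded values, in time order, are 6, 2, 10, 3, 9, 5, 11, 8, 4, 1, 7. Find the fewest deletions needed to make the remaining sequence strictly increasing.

7

Fewest deletions = n − (longest strictly increasing subsequence).
Patience tails:
6 → extends → [6]
2 → replaces 6 → [2]
10 → extends → [2, 10]
3 → replaces 10 → [2, 3]
9 → extends → [2, 3, 9]
5 → replaces 9 → [2, 3, 5]
11 → extends → [2, 3, 5, 11]
8 → replaces 11 → [2, 3, 5, 8]
4 → replaces 5 → [2, 3, 4, 8]
1 → replaces 2 → [1, 3, 4, 8]
7 → replaces 8 → [1, 3, 4, 7]
Longest strictly increasing subsequence has length 4, so deletions = 11 − 4 = 7.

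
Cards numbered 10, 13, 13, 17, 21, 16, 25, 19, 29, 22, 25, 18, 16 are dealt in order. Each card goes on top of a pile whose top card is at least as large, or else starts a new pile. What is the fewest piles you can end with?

Place each on the leftmost legal pile:
10 → new pile 1 (tops now [10])
13 → new pile 2 (tops now [10, 13])
13 → pile 2 (tops now [10, 13])
17 → new pile 3 (tops now [10, 13, 17])
21 → new pile 4 (tops now [10, 13, 17, 21])
16 → pile 3 (tops now [10, 13, 16, 21])
25 → new pile 5 (tops now [10, 13, 16, 21, 25])
19 → pile 4 (tops now [10, 13, 16, 19, 25])
29 → new pile 6 (tops now [10, 13, 16, 19, 25, 29])
22 → pile 5 (tops now [10, 13, 16, 19, 22, 29])
25 → pile 6 (tops now [10, 13, 16, 19, 22, 25])
18 → pile 4 (tops now [10, 13, 16, 18, 22, 25])
16 → pile 3 (tops now [10, 13, 16, 18, 22, 25])
Six piles.

6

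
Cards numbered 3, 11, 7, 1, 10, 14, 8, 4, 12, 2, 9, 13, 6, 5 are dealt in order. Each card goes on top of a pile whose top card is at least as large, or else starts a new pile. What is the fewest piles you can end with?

5

Place each on the leftmost legal pile:
3 → new pile 1 (tops now [3])
11 → new pile 2 (tops now [3, 11])
7 → pile 2 (tops now [3, 7])
1 → pile 1 (tops now [1, 7])
10 → new pile 3 (tops now [1, 7, 10])
14 → new pile 4 (tops now [1, 7, 10, 14])
8 → pile 3 (tops now [1, 7, 8, 14])
4 → pile 2 (tops now [1, 4, 8, 14])
12 → pile 4 (tops now [1, 4, 8, 12])
2 → pile 2 (tops now [1, 2, 8, 12])
9 → pile 4 (tops now [1, 2, 8, 9])
13 → new pile 5 (tops now [1, 2, 8, 9, 13])
6 → pile 3 (tops now [1, 2, 6, 9, 13])
5 → pile 3 (tops now [1, 2, 5, 9, 13])
Five piles.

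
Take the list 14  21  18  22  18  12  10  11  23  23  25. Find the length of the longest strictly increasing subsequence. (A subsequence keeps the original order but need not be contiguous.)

5

Track the smallest tail for each achievable length (strict):
14 → extends → [14]
21 → extends → [14, 21]
18 → replaces 21 → [14, 18]
22 → extends → [14, 18, 22]
18 → already a tail → [14, 18, 22]
12 → replaces 14 → [12, 18, 22]
10 → replaces 12 → [10, 18, 22]
11 → replaces 18 → [10, 11, 22]
23 → extends → [10, 11, 22, 23]
23 → already a tail → [10, 11, 22, 23]
25 → extends → [10, 11, 22, 23, 25]
Five tails, so the longest strictly increasing subsequence has length 5 (e.g. 14, 21, 22, 23, 25).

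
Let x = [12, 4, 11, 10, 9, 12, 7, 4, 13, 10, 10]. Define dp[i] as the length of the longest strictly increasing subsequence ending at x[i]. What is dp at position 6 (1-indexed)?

3

dp[i] = 1 + max{dp[j] : j<i, x[j]<x[i]} (or 1 if no such j):
i:      1  2  3  4  5  6  7  8  9 10 11
x[i]:  12  4 11 10  9 12  7  4 13 10 10
dp:     1  1  2  2  2  3  2  1  4  3  3
At index 6 the value is 3.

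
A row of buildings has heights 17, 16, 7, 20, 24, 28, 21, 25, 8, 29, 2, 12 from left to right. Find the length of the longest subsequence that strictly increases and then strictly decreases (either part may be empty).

7

inc[i] = longest strictly increasing subsequence ending at i; dec[i] = longest strictly decreasing subsequence starting at i:
i:      1  2  3  4  5  6  7  8  9 10 11 12
a[i]:  17 16  7 20 24 28 21 25  8 29  2 12
inc:    1  1  1  2  3  4  3  4  2  5  1  3
dec:    4  3  2  3  4  4  3  3  2  2  1  1
Best peak at i=6 (value 28): inc=4, dec=4, length 4+4−1 = 7.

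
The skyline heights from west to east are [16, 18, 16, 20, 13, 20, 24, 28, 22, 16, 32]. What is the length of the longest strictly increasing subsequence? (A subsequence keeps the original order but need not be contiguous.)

6

Track the smallest tail for each achievable length (strict):
16 → extends → [16]
18 → extends → [16, 18]
16 → already a tail → [16, 18]
20 → extends → [16, 18, 20]
13 → replaces 16 → [13, 18, 20]
20 → already a tail → [13, 18, 20]
24 → extends → [13, 18, 20, 24]
28 → extends → [13, 18, 20, 24, 28]
22 → replaces 24 → [13, 18, 20, 22, 28]
16 → replaces 18 → [13, 16, 20, 22, 28]
32 → extends → [13, 16, 20, 22, 28, 32]
Six tails, so the longest strictly increasing subsequence has length 6 (e.g. 16, 18, 20, 24, 28, 32).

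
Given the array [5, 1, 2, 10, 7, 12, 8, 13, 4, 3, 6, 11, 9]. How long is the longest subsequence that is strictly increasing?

Track the smallest tail for each achievable length (strict):
5 → extends → [5]
1 → replaces 5 → [1]
2 → extends → [1, 2]
10 → extends → [1, 2, 10]
7 → replaces 10 → [1, 2, 7]
12 → extends → [1, 2, 7, 12]
8 → replaces 12 → [1, 2, 7, 8]
13 → extends → [1, 2, 7, 8, 13]
4 → replaces 7 → [1, 2, 4, 8, 13]
3 → replaces 4 → [1, 2, 3, 8, 13]
6 → replaces 8 → [1, 2, 3, 6, 13]
11 → replaces 13 → [1, 2, 3, 6, 11]
9 → replaces 11 → [1, 2, 3, 6, 9]
Five tails, so the longest strictly increasing subsequence has length 5 (e.g. 1, 2, 10, 12, 13).

5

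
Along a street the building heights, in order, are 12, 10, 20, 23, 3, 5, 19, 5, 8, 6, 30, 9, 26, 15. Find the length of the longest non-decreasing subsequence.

6

Track the smallest tail for each achievable length (allowing ties):
12 → extends → [12]
10 → replaces 12 → [10]
20 → extends → [10, 20]
23 → extends → [10, 20, 23]
3 → replaces 10 → [3, 20, 23]
5 → replaces 20 → [3, 5, 23]
19 → replaces 23 → [3, 5, 19]
5 → replaces 19 → [3, 5, 5]
8 → extends → [3, 5, 5, 8]
6 → replaces 8 → [3, 5, 5, 6]
30 → extends → [3, 5, 5, 6, 30]
9 → replaces 30 → [3, 5, 5, 6, 9]
26 → extends → [3, 5, 5, 6, 9, 26]
15 → replaces 26 → [3, 5, 5, 6, 9, 15]
Six tails, so the longest non-decreasing subsequence has length 6 (e.g. 3, 5, 5, 8, 9, 26).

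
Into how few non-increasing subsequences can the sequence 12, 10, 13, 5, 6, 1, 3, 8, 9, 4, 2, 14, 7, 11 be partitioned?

5

Place each on the leftmost legal pile:
12 → new pile 1 (tops now [12])
10 → pile 1 (tops now [10])
13 → new pile 2 (tops now [10, 13])
5 → pile 1 (tops now [5, 13])
6 → pile 2 (tops now [5, 6])
1 → pile 1 (tops now [1, 6])
3 → pile 2 (tops now [1, 3])
8 → new pile 3 (tops now [1, 3, 8])
9 → new pile 4 (tops now [1, 3, 8, 9])
4 → pile 3 (tops now [1, 3, 4, 9])
2 → pile 2 (tops now [1, 2, 4, 9])
14 → new pile 5 (tops now [1, 2, 4, 9, 14])
7 → pile 4 (tops now [1, 2, 4, 7, 14])
11 → pile 5 (tops now [1, 2, 4, 7, 11])
Five piles.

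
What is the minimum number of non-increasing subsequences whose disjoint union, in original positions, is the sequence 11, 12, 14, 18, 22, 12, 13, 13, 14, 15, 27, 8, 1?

Place each on the leftmost legal pile:
11 → new pile 1 (tops now [11])
12 → new pile 2 (tops now [11, 12])
14 → new pile 3 (tops now [11, 12, 14])
18 → new pile 4 (tops now [11, 12, 14, 18])
22 → new pile 5 (tops now [11, 12, 14, 18, 22])
12 → pile 2 (tops now [11, 12, 14, 18, 22])
13 → pile 3 (tops now [11, 12, 13, 18, 22])
13 → pile 3 (tops now [11, 12, 13, 18, 22])
14 → pile 4 (tops now [11, 12, 13, 14, 22])
15 → pile 5 (tops now [11, 12, 13, 14, 15])
27 → new pile 6 (tops now [11, 12, 13, 14, 15, 27])
8 → pile 1 (tops now [8, 12, 13, 14, 15, 27])
1 → pile 1 (tops now [1, 12, 13, 14, 15, 27])
Six piles.

6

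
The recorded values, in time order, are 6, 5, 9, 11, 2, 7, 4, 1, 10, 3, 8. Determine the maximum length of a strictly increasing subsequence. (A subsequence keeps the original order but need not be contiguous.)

Track the smallest tail for each achievable length (strict):
6 → extends → [6]
5 → replaces 6 → [5]
9 → extends → [5, 9]
11 → extends → [5, 9, 11]
2 → replaces 5 → [2, 9, 11]
7 → replaces 9 → [2, 7, 11]
4 → replaces 7 → [2, 4, 11]
1 → replaces 2 → [1, 4, 11]
10 → replaces 11 → [1, 4, 10]
3 → replaces 4 → [1, 3, 10]
8 → replaces 10 → [1, 3, 8]
Three tails, so the longest strictly increasing subsequence has length 3 (e.g. 6, 9, 11).

3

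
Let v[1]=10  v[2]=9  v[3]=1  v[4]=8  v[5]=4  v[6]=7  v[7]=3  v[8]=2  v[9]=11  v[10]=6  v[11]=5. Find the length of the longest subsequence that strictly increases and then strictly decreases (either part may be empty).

inc[i] = longest strictly increasing subsequence ending at i; dec[i] = longest strictly decreasing subsequence starting at i:
i:      1  2  3  4  5  6  7  8  9 10 11
v[i]:  10  9  1  8  4  7  3  2 11  6  5
inc:    1  1  1  2  2  3  2  2  4  3  3
dec:    6  5  1  4  3  3  2  1  3  2  1
Best peak at i=1 (value 10): inc=1, dec=6, length 1+6−1 = 6.

6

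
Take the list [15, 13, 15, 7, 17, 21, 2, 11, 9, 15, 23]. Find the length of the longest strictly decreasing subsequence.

Negate each value so 'decreasing' becomes 'increasing', then run patience tails on the negated sequence:
-15 → extends → [-15]
-13 → extends → [-15, -13]
-15 → already a tail → [-15, -13]
-7 → extends → [-15, -13, -7]
-17 → replaces -15 → [-17, -13, -7]
-21 → replaces -17 → [-21, -13, -7]
-2 → extends → [-21, -13, -7, -2]
-11 → replaces -7 → [-21, -13, -11, -2]
-9 → replaces -2 → [-21, -13, -11, -9]
-15 → replaces -13 → [-21, -15, -11, -9]
-23 → replaces -21 → [-23, -15, -11, -9]
Four tails, so the longest strictly decreasing subsequence of the original has length 4.

4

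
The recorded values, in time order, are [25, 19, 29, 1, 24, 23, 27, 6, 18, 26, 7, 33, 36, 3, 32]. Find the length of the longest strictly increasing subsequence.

6

Track the smallest tail for each achievable length (strict):
25 → extends → [25]
19 → replaces 25 → [19]
29 → extends → [19, 29]
1 → replaces 19 → [1, 29]
24 → replaces 29 → [1, 24]
23 → replaces 24 → [1, 23]
27 → extends → [1, 23, 27]
6 → replaces 23 → [1, 6, 27]
18 → replaces 27 → [1, 6, 18]
26 → extends → [1, 6, 18, 26]
7 → replaces 18 → [1, 6, 7, 26]
33 → extends → [1, 6, 7, 26, 33]
36 → extends → [1, 6, 7, 26, 33, 36]
3 → replaces 6 → [1, 3, 7, 26, 33, 36]
32 → replaces 33 → [1, 3, 7, 26, 32, 36]
Six tails, so the longest strictly increasing subsequence has length 6 (e.g. 1, 6, 18, 26, 33, 36).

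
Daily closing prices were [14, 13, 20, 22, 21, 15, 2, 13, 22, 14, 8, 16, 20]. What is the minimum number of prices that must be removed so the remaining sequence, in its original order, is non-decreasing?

8

Fewest deletions = n − (longest non-decreasing subsequence).
Patience tails:
14 → extends → [14]
13 → replaces 14 → [13]
20 → extends → [13, 20]
22 → extends → [13, 20, 22]
21 → replaces 22 → [13, 20, 21]
15 → replaces 20 → [13, 15, 21]
2 → replaces 13 → [2, 15, 21]
13 → replaces 15 → [2, 13, 21]
22 → extends → [2, 13, 21, 22]
14 → replaces 21 → [2, 13, 14, 22]
8 → replaces 13 → [2, 8, 14, 22]
16 → replaces 22 → [2, 8, 14, 16]
20 → extends → [2, 8, 14, 16, 20]
Longest non-decreasing subsequence has length 5, so deletions = 13 − 5 = 8.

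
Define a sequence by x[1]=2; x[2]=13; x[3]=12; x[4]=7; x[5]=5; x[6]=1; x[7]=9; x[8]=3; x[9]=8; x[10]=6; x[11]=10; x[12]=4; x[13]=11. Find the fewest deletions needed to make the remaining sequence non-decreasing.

Fewest deletions = n − (longest non-decreasing subsequence).
Patience tails:
2 → extends → [2]
13 → extends → [2, 13]
12 → replaces 13 → [2, 12]
7 → replaces 12 → [2, 7]
5 → replaces 7 → [2, 5]
1 → replaces 2 → [1, 5]
9 → extends → [1, 5, 9]
3 → replaces 5 → [1, 3, 9]
8 → replaces 9 → [1, 3, 8]
6 → replaces 8 → [1, 3, 6]
10 → extends → [1, 3, 6, 10]
4 → replaces 6 → [1, 3, 4, 10]
11 → extends → [1, 3, 4, 10, 11]
Longest non-decreasing subsequence has length 5, so deletions = 13 − 5 = 8.

8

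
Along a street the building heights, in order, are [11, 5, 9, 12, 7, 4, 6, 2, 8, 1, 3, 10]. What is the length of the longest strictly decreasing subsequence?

Let dp[i] be the longest strictly decreasing subsequence ending at i:
i:      1  2  3  4  5  6  7  8  9 10 11 12
a[i]:  11  5  9 12  7  4  6  2  8  1  3 10
dp:     1  2  2  1  3  4  4  5  3  6  5  2
Maximum is 6.

6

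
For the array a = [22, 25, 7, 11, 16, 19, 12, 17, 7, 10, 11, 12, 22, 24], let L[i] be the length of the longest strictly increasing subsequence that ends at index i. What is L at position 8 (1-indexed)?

4

dp[i] = 1 + max{dp[j] : j<i, a[j]<a[i]} (or 1 if no such j):
i:      1  2  3  4  5  6  7  8  9 10 11 12 13 14
a[i]:  22 25  7 11 16 19 12 17  7 10 11 12 22 24
dp:     1  2  1  2  3  4  3  4  1  2  3  4  5  6
At index 8 the value is 4.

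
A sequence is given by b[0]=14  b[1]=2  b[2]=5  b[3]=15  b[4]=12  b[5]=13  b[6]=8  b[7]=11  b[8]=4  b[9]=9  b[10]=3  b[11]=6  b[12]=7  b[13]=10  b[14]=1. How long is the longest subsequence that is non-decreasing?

Let dp[i] be the length of the longest such subsequence ending at index i:
i:      0  1  2  3  4  5  6  7  8  9 10 11 12 13 14
b[i]:  14  2  5 15 12 13  8 11  4  9  3  6  7 10  1
dp:     1  1  2  3  3  4  3  4  2  4  2  3  4  5  1
Maximum dp value is 5.

5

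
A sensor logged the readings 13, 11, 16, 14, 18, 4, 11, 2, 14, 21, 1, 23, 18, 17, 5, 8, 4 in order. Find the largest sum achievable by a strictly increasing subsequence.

Let S[i] be the best sum of a strictly increasing subsequence ending at i:
i:      1  2  3  4  5  6  7  8  9 10 11 12 13 14 15 16 17
a[i]:  13 11 16 14 18  4 11  2 14 21  1 23 18 17  5  8  4
S:     13 11 29 27 47  4 15  2 29 68  1 91 47 46  9 17  6
Maximum is 91 (e.g. 13 + 16 + 18 + 21 + 23).

91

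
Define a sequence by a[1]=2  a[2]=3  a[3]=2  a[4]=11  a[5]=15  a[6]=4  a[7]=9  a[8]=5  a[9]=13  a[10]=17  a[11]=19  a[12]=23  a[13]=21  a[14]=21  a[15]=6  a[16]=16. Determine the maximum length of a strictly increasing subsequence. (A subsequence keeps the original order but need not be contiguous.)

Track the smallest tail for each achievable length (strict):
2 → extends → [2]
3 → extends → [2, 3]
2 → already a tail → [2, 3]
11 → extends → [2, 3, 11]
15 → extends → [2, 3, 11, 15]
4 → replaces 11 → [2, 3, 4, 15]
9 → replaces 15 → [2, 3, 4, 9]
5 → replaces 9 → [2, 3, 4, 5]
13 → extends → [2, 3, 4, 5, 13]
17 → extends → [2, 3, 4, 5, 13, 17]
19 → extends → [2, 3, 4, 5, 13, 17, 19]
23 → extends → [2, 3, 4, 5, 13, 17, 19, 23]
21 → replaces 23 → [2, 3, 4, 5, 13, 17, 19, 21]
21 → already a tail → [2, 3, 4, 5, 13, 17, 19, 21]
6 → replaces 13 → [2, 3, 4, 5, 6, 17, 19, 21]
16 → replaces 17 → [2, 3, 4, 5, 6, 16, 19, 21]
Eight tails, so the longest strictly increasing subsequence has length 8 (e.g. 2, 3, 4, 9, 13, 17, 19, 23).

8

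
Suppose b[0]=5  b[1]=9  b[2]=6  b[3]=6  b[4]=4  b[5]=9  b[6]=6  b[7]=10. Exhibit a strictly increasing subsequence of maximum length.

Patience tails give the LIS length; then backtrack through the dp parents:
5 → extends → [5]
9 → extends → [5, 9]
6 → replaces 9 → [5, 6]
6 → already a tail → [5, 6]
4 → replaces 5 → [4, 6]
9 → extends → [4, 6, 9]
6 → already a tail → [4, 6, 9]
10 → extends → [4, 6, 9, 10]
Length 4; one witness is 5, 6, 9, 10.

5, 6, 9, 10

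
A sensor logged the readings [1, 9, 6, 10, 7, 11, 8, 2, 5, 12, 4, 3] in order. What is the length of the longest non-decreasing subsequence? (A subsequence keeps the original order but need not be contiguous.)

5

Track the smallest tail for each achievable length (allowing ties):
1 → extends → [1]
9 → extends → [1, 9]
6 → replaces 9 → [1, 6]
10 → extends → [1, 6, 10]
7 → replaces 10 → [1, 6, 7]
11 → extends → [1, 6, 7, 11]
8 → replaces 11 → [1, 6, 7, 8]
2 → replaces 6 → [1, 2, 7, 8]
5 → replaces 7 → [1, 2, 5, 8]
12 → extends → [1, 2, 5, 8, 12]
4 → replaces 5 → [1, 2, 4, 8, 12]
3 → replaces 4 → [1, 2, 3, 8, 12]
Five tails, so the longest non-decreasing subsequence has length 5 (e.g. 1, 9, 10, 11, 12).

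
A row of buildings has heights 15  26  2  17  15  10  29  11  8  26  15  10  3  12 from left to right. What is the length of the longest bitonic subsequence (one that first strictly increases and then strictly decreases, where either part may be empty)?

7

inc[i] = longest strictly increasing subsequence ending at i; dec[i] = longest strictly decreasing subsequence starting at i:
i:      1  2  3  4  5  6  7  8  9 10 11 12 13 14
a[i]:  15 26  2 17 15 10 29 11  8 26 15 10  3 12
inc:    1  2  1  2  2  2  3  3  2  4  4  3  2  4
dec:    4  6  1  5  4  3  5  3  2  4  3  2  1  1
Best peak at i=2 (value 26): inc=2, dec=6, length 2+6−1 = 7.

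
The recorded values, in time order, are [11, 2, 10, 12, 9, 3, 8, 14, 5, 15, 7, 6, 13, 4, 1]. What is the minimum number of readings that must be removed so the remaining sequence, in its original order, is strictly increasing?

Fewest deletions = n − (longest strictly increasing subsequence).
Patience tails:
11 → extends → [11]
2 → replaces 11 → [2]
10 → extends → [2, 10]
12 → extends → [2, 10, 12]
9 → replaces 10 → [2, 9, 12]
3 → replaces 9 → [2, 3, 12]
8 → replaces 12 → [2, 3, 8]
14 → extends → [2, 3, 8, 14]
5 → replaces 8 → [2, 3, 5, 14]
15 → extends → [2, 3, 5, 14, 15]
7 → replaces 14 → [2, 3, 5, 7, 15]
6 → replaces 7 → [2, 3, 5, 6, 15]
13 → replaces 15 → [2, 3, 5, 6, 13]
4 → replaces 5 → [2, 3, 4, 6, 13]
1 → replaces 2 → [1, 3, 4, 6, 13]
Longest strictly increasing subsequence has length 5, so deletions = 15 − 5 = 10.

10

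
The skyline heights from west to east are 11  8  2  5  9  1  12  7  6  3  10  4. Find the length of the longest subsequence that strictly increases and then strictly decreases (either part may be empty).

inc[i] = longest strictly increasing subsequence ending at i; dec[i] = longest strictly decreasing subsequence starting at i:
i:      1  2  3  4  5  6  7  8  9 10 11 12
a[i]:  11  8  2  5  9  1 12  7  6  3 10  4
inc:    1  1  1  2  3  1  4  3  3  2  4  3
dec:    5  4  2  2  4  1  4  3  2  1  2  1
Best peak at i=7 (value 12): inc=4, dec=4, length 4+4−1 = 7.

7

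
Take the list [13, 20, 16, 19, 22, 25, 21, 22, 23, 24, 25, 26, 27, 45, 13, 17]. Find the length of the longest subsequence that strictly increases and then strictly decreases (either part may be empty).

12

inc[i] = longest strictly increasing subsequence ending at i; dec[i] = longest strictly decreasing subsequence starting at i:
i:      1  2  3  4  5  6  7  8  9 10 11 12 13 14 15 16
a[i]:  13 20 16 19 22 25 21 22 23 24 25 26 27 45 13 17
inc:    1  2  2  3  4  5  4  5  6  7  8  9 10 11  1  3
dec:    1  3  2  2  3  3  2  2  2  2  2  2  2  2  1  1
Best peak at i=14 (value 45): inc=11, dec=2, length 11+2−1 = 12.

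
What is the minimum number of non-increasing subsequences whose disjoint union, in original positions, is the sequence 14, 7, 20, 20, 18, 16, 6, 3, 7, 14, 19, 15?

4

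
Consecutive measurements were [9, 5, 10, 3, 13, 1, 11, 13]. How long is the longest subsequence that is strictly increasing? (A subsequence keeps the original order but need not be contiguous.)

Track the smallest tail for each achievable length (strict):
9 → extends → [9]
5 → replaces 9 → [5]
10 → extends → [5, 10]
3 → replaces 5 → [3, 10]
13 → extends → [3, 10, 13]
1 → replaces 3 → [1, 10, 13]
11 → replaces 13 → [1, 10, 11]
13 → extends → [1, 10, 11, 13]
Four tails, so the longest strictly increasing subsequence has length 4 (e.g. 9, 10, 11, 13).

4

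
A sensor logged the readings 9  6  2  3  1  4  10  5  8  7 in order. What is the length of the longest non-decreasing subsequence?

Track the smallest tail for each achievable length (allowing ties):
9 → extends → [9]
6 → replaces 9 → [6]
2 → replaces 6 → [2]
3 → extends → [2, 3]
1 → replaces 2 → [1, 3]
4 → extends → [1, 3, 4]
10 → extends → [1, 3, 4, 10]
5 → replaces 10 → [1, 3, 4, 5]
8 → extends → [1, 3, 4, 5, 8]
7 → replaces 8 → [1, 3, 4, 5, 7]
Five tails, so the longest non-decreasing subsequence has length 5 (e.g. 2, 3, 4, 5, 8).

5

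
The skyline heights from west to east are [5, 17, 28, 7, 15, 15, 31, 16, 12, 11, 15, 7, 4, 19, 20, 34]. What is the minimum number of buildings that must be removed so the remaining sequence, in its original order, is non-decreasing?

Fewest deletions = n − (longest non-decreasing subsequence).
i:      1  2  3  4  5  6  7  8  9 10 11 12 13 14 15 16
a[i]:   5 17 28  7 15 15 31 16 12 11 15  7  4 19 20 34
dp:     1  2  3  2  3  4  5  5  3  3  5  3  1  6  7  8
max dp = 8, so deletions = 16 − 8 = 8.

8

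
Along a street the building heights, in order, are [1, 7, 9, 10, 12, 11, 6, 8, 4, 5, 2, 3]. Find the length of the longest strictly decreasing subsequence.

Negate each value so 'decreasing' becomes 'increasing', then run patience tails on the negated sequence:
-1 → extends → [-1]
-7 → replaces -1 → [-7]
-9 → replaces -7 → [-9]
-10 → replaces -9 → [-10]
-12 → replaces -10 → [-12]
-11 → extends → [-12, -11]
-6 → extends → [-12, -11, -6]
-8 → replaces -6 → [-12, -11, -8]
-4 → extends → [-12, -11, -8, -4]
-5 → replaces -4 → [-12, -11, -8, -5]
-2 → extends → [-12, -11, -8, -5, -2]
-3 → replaces -2 → [-12, -11, -8, -5, -3]
Five tails, so the longest strictly decreasing subsequence of the original has length 5.

5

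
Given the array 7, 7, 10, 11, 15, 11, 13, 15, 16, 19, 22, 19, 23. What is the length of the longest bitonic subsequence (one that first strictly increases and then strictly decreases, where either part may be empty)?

9

inc[i] = longest strictly increasing subsequence ending at i; dec[i] = longest strictly decreasing subsequence starting at i:
i:      1  2  3  4  5  6  7  8  9 10 11 12 13
a[i]:   7  7 10 11 15 11 13 15 16 19 22 19 23
inc:    1  1  2  3  4  3  4  5  6  7  8  7  9
dec:    1  1  1  1  2  1  1  1  1  1  2  1  1
Best peak at i=11 (value 22): inc=8, dec=2, length 8+2−1 = 9.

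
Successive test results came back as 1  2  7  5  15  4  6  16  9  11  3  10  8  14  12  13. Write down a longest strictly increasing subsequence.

Patience tails give the LIS length; then backtrack through the dp parents:
1 → extends → [1]
2 → extends → [1, 2]
7 → extends → [1, 2, 7]
5 → replaces 7 → [1, 2, 5]
15 → extends → [1, 2, 5, 15]
4 → replaces 5 → [1, 2, 4, 15]
6 → replaces 15 → [1, 2, 4, 6]
16 → extends → [1, 2, 4, 6, 16]
9 → replaces 16 → [1, 2, 4, 6, 9]
11 → extends → [1, 2, 4, 6, 9, 11]
3 → replaces 4 → [1, 2, 3, 6, 9, 11]
10 → replaces 11 → [1, 2, 3, 6, 9, 10]
8 → replaces 9 → [1, 2, 3, 6, 8, 10]
14 → extends → [1, 2, 3, 6, 8, 10, 14]
12 → replaces 14 → [1, 2, 3, 6, 8, 10, 12]
13 → extends → [1, 2, 3, 6, 8, 10, 12, 13]
Length 8; one witness is 1, 2, 5, 6, 9, 11, 12, 13.

1, 2, 5, 6, 9, 11, 12, 13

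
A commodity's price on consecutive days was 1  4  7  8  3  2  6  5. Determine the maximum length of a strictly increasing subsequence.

Let dp[i] be the length of the longest such subsequence ending at index i:
i:     1 2 3 4 5 6 7 8
a[i]:  1 4 7 8 3 2 6 5
dp:    1 2 3 4 2 2 3 3
Maximum dp value is 4.

4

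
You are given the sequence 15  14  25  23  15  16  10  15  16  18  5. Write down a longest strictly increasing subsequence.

14, 15, 16, 18

Patience tails give the LIS length; then backtrack through the dp parents:
15 → extends → [15]
14 → replaces 15 → [14]
25 → extends → [14, 25]
23 → replaces 25 → [14, 23]
15 → replaces 23 → [14, 15]
16 → extends → [14, 15, 16]
10 → replaces 14 → [10, 15, 16]
15 → already a tail → [10, 15, 16]
16 → already a tail → [10, 15, 16]
18 → extends → [10, 15, 16, 18]
5 → replaces 10 → [5, 15, 16, 18]
Length 4; one witness is 14, 15, 16, 18.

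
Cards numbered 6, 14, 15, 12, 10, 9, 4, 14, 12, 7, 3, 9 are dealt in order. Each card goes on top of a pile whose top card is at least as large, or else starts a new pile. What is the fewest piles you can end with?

3

The minimum number of non-increasing subsequences covering a sequence equals the length of its longest strictly increasing subsequence.
LIS length is 3 (e.g. 6, 14, 15), so 3 piles are needed.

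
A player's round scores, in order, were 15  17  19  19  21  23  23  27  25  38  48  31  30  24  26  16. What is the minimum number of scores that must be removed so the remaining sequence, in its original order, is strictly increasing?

8

Fewest deletions = n − (longest strictly increasing subsequence).
Patience tails:
15 → extends → [15]
17 → extends → [15, 17]
19 → extends → [15, 17, 19]
19 → already a tail → [15, 17, 19]
21 → extends → [15, 17, 19, 21]
23 → extends → [15, 17, 19, 21, 23]
23 → already a tail → [15, 17, 19, 21, 23]
27 → extends → [15, 17, 19, 21, 23, 27]
25 → replaces 27 → [15, 17, 19, 21, 23, 25]
38 → extends → [15, 17, 19, 21, 23, 25, 38]
48 → extends → [15, 17, 19, 21, 23, 25, 38, 48]
31 → replaces 38 → [15, 17, 19, 21, 23, 25, 31, 48]
30 → replaces 31 → [15, 17, 19, 21, 23, 25, 30, 48]
24 → replaces 25 → [15, 17, 19, 21, 23, 24, 30, 48]
26 → replaces 30 → [15, 17, 19, 21, 23, 24, 26, 48]
16 → replaces 17 → [15, 16, 19, 21, 23, 24, 26, 48]
Longest strictly increasing subsequence has length 8, so deletions = 16 − 8 = 8.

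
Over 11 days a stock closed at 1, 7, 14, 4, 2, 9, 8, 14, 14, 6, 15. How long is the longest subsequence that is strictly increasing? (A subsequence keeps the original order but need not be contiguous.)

Track the smallest tail for each achievable length (strict):
1 → extends → [1]
7 → extends → [1, 7]
14 → extends → [1, 7, 14]
4 → replaces 7 → [1, 4, 14]
2 → replaces 4 → [1, 2, 14]
9 → replaces 14 → [1, 2, 9]
8 → replaces 9 → [1, 2, 8]
14 → extends → [1, 2, 8, 14]
14 → already a tail → [1, 2, 8, 14]
6 → replaces 8 → [1, 2, 6, 14]
15 → extends → [1, 2, 6, 14, 15]
Five tails, so the longest strictly increasing subsequence has length 5 (e.g. 1, 7, 9, 14, 15).

5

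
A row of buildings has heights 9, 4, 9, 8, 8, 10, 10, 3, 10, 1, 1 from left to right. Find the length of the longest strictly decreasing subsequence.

4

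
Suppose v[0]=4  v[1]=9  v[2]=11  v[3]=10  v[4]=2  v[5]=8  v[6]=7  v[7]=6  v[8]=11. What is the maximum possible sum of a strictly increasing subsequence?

34

Let S[i] be the best sum of a strictly increasing subsequence ending at i:
i:      0  1  2  3  4  5  6  7  8
v[i]:   4  9 11 10  2  8  7  6 11
S:      4 13 24 23  2 12 11 10 34
Maximum is 34 (e.g. 4 + 9 + 10 + 11).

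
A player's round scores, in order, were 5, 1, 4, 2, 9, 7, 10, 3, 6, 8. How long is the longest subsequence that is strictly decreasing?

3

Negate each value so 'decreasing' becomes 'increasing', then run patience tails on the negated sequence:
-5 → extends → [-5]
-1 → extends → [-5, -1]
-4 → replaces -1 → [-5, -4]
-2 → extends → [-5, -4, -2]
-9 → replaces -5 → [-9, -4, -2]
-7 → replaces -4 → [-9, -7, -2]
-10 → replaces -9 → [-10, -7, -2]
-3 → replaces -2 → [-10, -7, -3]
-6 → replaces -3 → [-10, -7, -6]
-8 → replaces -7 → [-10, -8, -6]
Three tails, so the longest strictly decreasing subsequence of the original has length 3.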